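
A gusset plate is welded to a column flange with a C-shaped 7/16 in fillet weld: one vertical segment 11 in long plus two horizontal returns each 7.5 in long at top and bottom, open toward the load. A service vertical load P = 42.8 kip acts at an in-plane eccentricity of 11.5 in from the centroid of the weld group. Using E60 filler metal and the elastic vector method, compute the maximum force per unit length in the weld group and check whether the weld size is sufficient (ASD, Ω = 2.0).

E60XX → F_EXX = 60 ksi.
Total weld length L_w = 26 in. Treat welds as unit-width lines.
Centroid: x̄ = 2×7.5×3.75 / 26 = 2.163 in from the vertical weld.
Polar moment about centroid: J = I_x + I_y = [11³/12 + 2×7.5×5.5²] + [11×2.163² + 2(7.5³/12 + 7.5×1.587²)] = 724.2 in³.
Direct shear f_v = P/L_w = 42.8 / 26 = 1.646 kip/in (vertical).
Torsion M = P·e = 42.8 × 11.5 = 492.2 kip·in.
Critical point at (x, y) = (5.337, 5.5) from centroid. f_tx = M·y/J = 3.738 kip/in; f_ty = M·x/J = 3.627 kip/in.
Resultant f_max = √[f_tx² + (f_v + f_ty)²] = √[3.738² + (1.646 + 3.627)²] = 6.463 kip/in.
Capacity per unit length: r_n/Ω = (1/2.0) × 0.6 × 60 × (0.707 × 0.4375) = 5.568 kip/in.
6.463 > 5.568 → NOT adequate.

f_max ≈ 6.46 kip/in; NOT adequate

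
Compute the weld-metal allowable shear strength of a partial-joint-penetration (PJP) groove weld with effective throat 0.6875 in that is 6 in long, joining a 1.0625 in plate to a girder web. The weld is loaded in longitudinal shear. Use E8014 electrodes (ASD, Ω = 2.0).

R_n/Ω ≈ 99 kips

E80XX → F_EXX = 80 ksi.
Effective throat (given) t_e = 0.6875 in.
A_we = 0.6875 × 6 = 4.125 in².
F_nw = 0.6 F_EXX = 48 ksi.
R_n/Ω = (48 × 4.125) / 2.0 = 99 kips.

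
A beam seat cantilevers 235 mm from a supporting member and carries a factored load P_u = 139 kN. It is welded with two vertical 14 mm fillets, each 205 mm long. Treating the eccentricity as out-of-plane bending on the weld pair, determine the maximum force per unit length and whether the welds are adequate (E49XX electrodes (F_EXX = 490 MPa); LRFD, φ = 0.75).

L_w = 2 × 205 = 410 mm; section modulus (unit throat) S = 2 × L²/6 = 14010 mm².
Direct shear f_v = P/L_w = 139×10³/410 = 339 N/mm.
Moment M = P × e = 139×10³ × 235 = 32665000 N·mm; bending f_b = M/S = 2332 N/mm.
f_max = √(f_v² + f_b²) = √(339² + 2332²) = 2356 N/mm.
φr_n = 0.75 × 0.6 × 490 × (0.707 × 14) = 2183 N/mm → NOT adequate.

f_max ≈ 2360 N/mm; NOT adequate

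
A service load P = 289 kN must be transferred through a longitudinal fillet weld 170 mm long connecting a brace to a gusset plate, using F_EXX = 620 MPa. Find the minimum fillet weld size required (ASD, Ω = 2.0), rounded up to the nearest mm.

Total weld length L = 170 mm.
Required throat t_e = P × Ω / (0.6 F_EXX × L) = 289 × 2.0 / (0.6 × 620 × 170 × 10⁻³) = 9.14 mm.
Required leg w = t_e / 0.707 = 12.93 mm → use 13 mm.

w = 13 mm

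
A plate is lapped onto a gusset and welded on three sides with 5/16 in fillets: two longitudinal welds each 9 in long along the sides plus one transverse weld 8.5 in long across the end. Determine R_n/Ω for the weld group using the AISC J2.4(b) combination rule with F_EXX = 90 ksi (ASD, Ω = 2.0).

t_e = 0.707 × 0.3125 = 0.2209 in.
R_nwl = 0.6 × 90 × 0.2209 × 18 = 214.8 kips (longitudinal, 2 welds).
R_nwt = 0.6 × 90 × 0.2209 × 8.5 = 101.4 kips (transverse, base value).
(i) R_nwl + R_nwt = 316.2 kips; (ii) 0.85 R_nwl + 1.5 R_nwt = 334.7 kips.
R_n = max = 334.7 kips [governs: (ii)]; R_n/Ω = 167.3 kips.

R_n/Ω ≈ 167 kips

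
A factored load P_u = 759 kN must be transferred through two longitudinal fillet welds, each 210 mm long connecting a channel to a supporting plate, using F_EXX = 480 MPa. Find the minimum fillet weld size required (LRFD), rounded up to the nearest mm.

Total weld length L = 420 mm.
Required throat t_e = P_u / (φ × 0.6 F_EXX × L) = 759 / (0.75 × 0.6 × 480 × 420 × 10⁻³) = 8.366 mm.
Required leg w = t_e / 0.707 = 11.83 mm → use 12 mm.

w = 12 mm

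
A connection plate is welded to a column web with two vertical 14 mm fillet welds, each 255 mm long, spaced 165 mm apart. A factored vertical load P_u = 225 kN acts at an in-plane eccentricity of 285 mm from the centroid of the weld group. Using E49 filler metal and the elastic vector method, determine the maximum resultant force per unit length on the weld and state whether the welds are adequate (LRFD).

E49XX → F_EXX = 490 MPa.
Total weld length L_w = 510 mm. Treat welds as unit-width lines.
Polar moment about centroid: J = 2[d³/12 + d(b/2)²] = 2[255³/12 + 255×82.5²] = 6235000 mm³.
Direct shear f_v = P/L_w = 225×10³ / 510 = 441.2 N/mm (vertical).
Torsion M = P·e = 225×10³ × 285 = 64125000 N·mm.
Critical point at (x, y) = (82.5, 127.5) from centroid. f_tx = M·y/J = 1311 N/mm; f_ty = M·x/J = 848.5 N/mm.
Resultant f_max = √[f_tx² + (f_v + f_ty)²] = √[1311² + (441.2 + 848.5)²] = 1839 N/mm.
Capacity per unit length: φr_n = 0.75 × 0.6 × 490 × (0.707 × 14) = 2183 N/mm.
1839 ≤ 2183 → adequate.

f_max ≈ 1840 N/mm; adequate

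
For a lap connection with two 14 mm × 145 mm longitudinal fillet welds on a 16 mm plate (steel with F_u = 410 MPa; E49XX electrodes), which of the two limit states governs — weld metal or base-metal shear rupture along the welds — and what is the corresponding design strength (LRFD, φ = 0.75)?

E49XX → F_EXX = 490 MPa.
t_e = 0.707 × 14 = 9.898 mm; L = 290 mm.
Weld metal: φR_n = 0.75 × 0.6 × 490 × 9.898 × 290 × 10⁻³ = 632.9 kN.
Base metal (shear rupture): φR_n = 0.75 × 0.6 × 410 × 16 × 290 × 10⁻³ = 856.1 kN.
Governing: weld metal.

φR_n ≈ 633 kN (weld metal governs)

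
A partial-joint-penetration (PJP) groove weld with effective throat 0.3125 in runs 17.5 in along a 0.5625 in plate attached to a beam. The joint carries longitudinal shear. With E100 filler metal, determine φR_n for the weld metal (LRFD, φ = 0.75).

E100XX → F_EXX = 100 ksi.
Effective throat (given) t_e = 0.3125 in.
A_we = 0.3125 × 17.5 = 5.469 in².
F_nw = 0.6 F_EXX = 60 ksi.
φR_n = 0.75 × 60 × 5.469 = 246.1 kips.

φR_n ≈ 246 kips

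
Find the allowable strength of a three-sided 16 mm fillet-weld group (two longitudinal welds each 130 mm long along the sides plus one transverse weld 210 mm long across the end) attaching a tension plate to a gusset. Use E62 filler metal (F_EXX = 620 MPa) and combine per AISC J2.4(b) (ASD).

R_n/Ω ≈ 1130 kN

t_e = 0.707 × 16 = 11.31 mm.
R_nwl = 0.6 × 620 × 11.31 × 260 × 10⁻³ = 1094 kN (longitudinal, 2 welds).
R_nwt = 0.6 × 620 × 11.31 × 210 × 10⁻³ = 883.7 kN (transverse, base value).
(i) R_nwl + R_nwt = 1978 kN; (ii) 0.85 R_nwl + 1.5 R_nwt = 2256 kN.
R_n = max = 2256 kN [governs: (ii)]; R_n/Ω = 1128 kN.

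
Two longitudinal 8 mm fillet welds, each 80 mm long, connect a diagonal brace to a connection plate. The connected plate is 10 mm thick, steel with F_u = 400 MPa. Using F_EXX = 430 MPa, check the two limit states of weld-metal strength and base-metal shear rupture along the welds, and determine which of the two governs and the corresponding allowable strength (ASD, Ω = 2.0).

R_n/Ω ≈ 117 kN (weld metal governs)

t_e = 0.707 × 8 = 5.656 mm; L = 160 mm.
Weld metal: R_n/Ω = (1/2.0) × 0.6 × 430 × 5.656 × 160 × 10⁻³ = 116.7 kN.
Base metal (shear rupture): R_n/Ω = (1/2.0) × 0.6 × 400 × 10 × 160 × 10⁻³ = 192 kN.
Governing: weld metal.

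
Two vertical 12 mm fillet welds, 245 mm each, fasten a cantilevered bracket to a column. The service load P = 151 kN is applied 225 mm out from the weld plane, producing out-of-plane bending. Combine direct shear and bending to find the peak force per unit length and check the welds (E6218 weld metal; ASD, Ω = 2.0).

f_max ≈ 1730 N/mm; NOT adequate

E62XX → F_EXX = 620 MPa.
L_w = 2 × 245 = 490 mm; section modulus (unit throat) S = 2 × L²/6 = 20010 mm².
Direct shear f_v = P/L_w = 151×10³/490 = 308.2 N/mm.
Moment M = P × e = 151×10³ × 225 = 33975000 N·mm; bending f_b = M/S = 1698 N/mm.
f_max = √(f_v² + f_b²) = √(308.2² + 1698²) = 1726 N/mm.
r_n/Ω = (1/2.0) × 0.6 × 620 × (0.707 × 12) = 1578 N/mm → NOT adequate.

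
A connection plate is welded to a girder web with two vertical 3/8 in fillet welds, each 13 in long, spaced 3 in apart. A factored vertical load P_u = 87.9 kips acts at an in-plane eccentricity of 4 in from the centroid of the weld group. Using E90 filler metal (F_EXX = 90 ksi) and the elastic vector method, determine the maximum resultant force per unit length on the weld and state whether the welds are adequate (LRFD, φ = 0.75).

f_max ≈ 7.09 kip/in; adequate

Total weld length L_w = 26 in. Treat welds as unit-width lines.
Polar moment about centroid: J = 2[d³/12 + d(b/2)²] = 2[13³/12 + 13×1.5²] = 424.7 in³.
Direct shear f_v = P/L_w = 87.9 / 26 = 3.381 kip/in (vertical).
Torsion M = P·e = 87.9 × 4 = 351.6 kip·in.
Critical point at (x, y) = (1.5, 6.5) from centroid. f_tx = M·y/J = 5.382 kip/in; f_ty = M·x/J = 1.242 kip/in.
Resultant f_max = √[f_tx² + (f_v + f_ty)²] = √[5.382² + (3.381 + 1.242)²] = 7.094 kip/in.
Capacity per unit length: φr_n = 0.75 × 0.6 × 90 × (0.707 × 0.375) = 10.74 kip/in.
7.094 ≤ 10.74 → adequate.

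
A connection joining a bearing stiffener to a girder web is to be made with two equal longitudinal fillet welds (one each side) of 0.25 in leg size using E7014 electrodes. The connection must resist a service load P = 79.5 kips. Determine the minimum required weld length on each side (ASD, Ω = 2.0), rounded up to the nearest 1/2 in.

L = 11 in on each side

E70XX → F_EXX = 70 ksi.
Throat t_e = 0.707 × 0.25 = 0.1767 in.
r_n/Ω = (0.6 × 70 × 0.1767) / 2.0 = 3.712 kip/in.
L_req = P / (r_n/Ω) = 79.5 / 3.712 = 21.42 in total.
Per side: 21.42 / 2 = 10.71 in.
Round up → use L = 11 in on each side.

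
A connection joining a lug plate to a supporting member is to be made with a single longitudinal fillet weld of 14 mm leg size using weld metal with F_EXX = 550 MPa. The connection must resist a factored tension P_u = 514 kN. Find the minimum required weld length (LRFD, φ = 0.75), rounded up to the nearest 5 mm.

Throat t_e = 0.707 × 14 = 9.898 mm.
φr_n = 0.75 × 0.6 × 550 × 9.898 × 10⁻³ = 2.45 kN/mm.
L_req = P_u / φr_n = 514 / 2.45 = 209.8 mm total.
Round up → use L = 210 mm.

L = 210 mm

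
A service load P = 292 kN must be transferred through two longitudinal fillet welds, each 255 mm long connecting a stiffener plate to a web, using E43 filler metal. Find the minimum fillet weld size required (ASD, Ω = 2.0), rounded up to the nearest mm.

E43XX → F_EXX = 430 MPa.
Total weld length L = 510 mm.
Required throat t_e = P × Ω / (0.6 F_EXX × L) = 292 × 2.0 / (0.6 × 430 × 510 × 10⁻³) = 4.438 mm.
Required leg w = t_e / 0.707 = 6.278 mm → use 7 mm.

w = 7 mm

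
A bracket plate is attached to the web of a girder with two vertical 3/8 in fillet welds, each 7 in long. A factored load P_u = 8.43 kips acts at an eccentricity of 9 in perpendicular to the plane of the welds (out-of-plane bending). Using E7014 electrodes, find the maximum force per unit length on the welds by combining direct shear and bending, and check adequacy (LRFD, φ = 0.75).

E70XX → F_EXX = 70 ksi.
L_w = 2 × 7 = 14 in; section modulus (unit throat) S = 2 × L²/6 = 16.33 in².
Direct shear f_v = P/L_w = 8.43/14 = 0.6021 kip/in.
Moment M = P × e = 8.43 × 9 = 75.87 kip·in; bending f_b = M/S = 4.645 kip/in.
f_max = √(f_v² + f_b²) = √(0.6021² + 4.645²) = 4.684 kip/in.
φr_n = 0.75 × 0.6 × 70 × (0.707 × 0.375) = 8.351 kip/in → adequate.

f_max ≈ 4.68 kip/in; adequate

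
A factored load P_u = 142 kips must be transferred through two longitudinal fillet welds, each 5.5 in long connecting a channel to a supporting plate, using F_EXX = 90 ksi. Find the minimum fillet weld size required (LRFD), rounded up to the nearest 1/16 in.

Total weld length L = 11 in.
Required throat t_e = P_u / (φ × 0.6 F_EXX × L) = 142 / (0.75 × 0.6 × 90 × 11) = 0.3187 in.
Required leg w = t_e / 0.707 = 0.4508 in → use 1/2 in.

w = 1/2 in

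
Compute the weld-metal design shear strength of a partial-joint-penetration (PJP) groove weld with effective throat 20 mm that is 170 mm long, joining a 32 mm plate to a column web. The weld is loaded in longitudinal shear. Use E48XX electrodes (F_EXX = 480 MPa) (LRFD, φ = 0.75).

φR_n ≈ 734 kN

Effective throat (given) t_e = 20 mm.
A_we = 20 × 170 = 3400 mm².
F_nw = 0.6 F_EXX = 288 MPa.
φR_n = 0.75 × 288 × 3400 × 10⁻³ = 734.4 kN.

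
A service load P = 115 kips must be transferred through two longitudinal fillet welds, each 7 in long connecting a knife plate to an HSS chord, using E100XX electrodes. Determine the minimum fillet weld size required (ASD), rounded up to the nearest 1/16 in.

E100XX → F_EXX = 100 ksi.
Total weld length L = 14 in.
Required throat t_e = P × Ω / (0.6 F_EXX × L) = 115 × 2.0 / (0.6 × 100 × 14) = 0.2738 in.
Required leg w = t_e / 0.707 = 0.3873 in → use 7/16 in.

w = 7/16 in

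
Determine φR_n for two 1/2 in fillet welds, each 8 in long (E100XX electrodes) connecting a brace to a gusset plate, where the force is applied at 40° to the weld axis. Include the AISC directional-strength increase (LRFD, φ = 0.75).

E100XX → F_EXX = 100 ksi.
t_e = 0.707 × 0.5 = 0.3535 in; A_we = 0.3535 × 16 = 5.656 in².
Directional factor: 1.0 + 0.5 sin^1.5(40°) = 1.258.
F_nw = 0.6 × 100 × 1.258 = 75.46 ksi.
φR_n = 0.75 × 75.46 × 5.656 = 320.1 kip.

φR_n ≈ 320 kip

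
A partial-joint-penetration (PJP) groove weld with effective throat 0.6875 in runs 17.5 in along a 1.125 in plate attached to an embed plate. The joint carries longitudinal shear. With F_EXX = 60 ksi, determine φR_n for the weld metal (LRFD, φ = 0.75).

Effective throat (given) t_e = 0.6875 in.
A_we = 0.6875 × 17.5 = 12.03 in².
F_nw = 0.6 F_EXX = 36 ksi.
φR_n = 0.75 × 36 × 12.03 = 324.8 kip.

φR_n ≈ 325 kip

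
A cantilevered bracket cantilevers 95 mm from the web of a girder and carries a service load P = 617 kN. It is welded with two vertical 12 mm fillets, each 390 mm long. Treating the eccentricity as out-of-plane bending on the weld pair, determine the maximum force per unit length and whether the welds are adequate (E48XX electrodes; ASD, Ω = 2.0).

f_max ≈ 1400 N/mm; NOT adequate

E48XX → F_EXX = 480 MPa.
L_w = 2 × 390 = 780 mm; section modulus (unit throat) S = 2 × L²/6 = 50700 mm².
Direct shear f_v = P/L_w = 617×10³/780 = 791 N/mm.
Moment M = P × e = 617×10³ × 95 = 58615000 N·mm; bending f_b = M/S = 1156 N/mm.
f_max = √(f_v² + f_b²) = √(791² + 1156²) = 1401 N/mm.
r_n/Ω = (1/2.0) × 0.6 × 480 × (0.707 × 12) = 1222 N/mm → NOT adequate.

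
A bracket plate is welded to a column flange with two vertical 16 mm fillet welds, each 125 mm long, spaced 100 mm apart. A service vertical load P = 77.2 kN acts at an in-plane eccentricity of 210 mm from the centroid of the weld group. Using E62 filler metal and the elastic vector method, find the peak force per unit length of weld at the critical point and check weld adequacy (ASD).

f_max ≈ 1580 N/mm; adequate

E62XX → F_EXX = 620 MPa.
Total weld length L_w = 250 mm. Treat welds as unit-width lines.
Polar moment about centroid: J = 2[d³/12 + d(b/2)²] = 2[125³/12 + 125×50²] = 950500 mm³.
Direct shear f_v = P/L_w = 77.2×10³ / 250 = 308.8 N/mm (vertical).
Torsion M = P·e = 77.2×10³ × 210 = 16212000 N·mm.
Critical point at (x, y) = (50, 62.5) from centroid. f_tx = M·y/J = 1066 N/mm; f_ty = M·x/J = 852.8 N/mm.
Resultant f_max = √[f_tx² + (f_v + f_ty)²] = √[1066² + (308.8 + 852.8)²] = 1577 N/mm.
Capacity per unit length: r_n/Ω = (1/2.0) × 0.6 × 620 × (0.707 × 16) = 2104 N/mm.
1577 ≤ 2104 → adequate.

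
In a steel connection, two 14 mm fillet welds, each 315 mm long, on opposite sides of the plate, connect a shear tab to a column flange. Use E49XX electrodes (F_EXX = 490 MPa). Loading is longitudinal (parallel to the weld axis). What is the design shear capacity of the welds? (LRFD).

φR_n ≈ 1370 kN

Effective throat t_e = 0.707 × 14 = 9.898 mm.
Total length L = 630 mm; A_we = 9.898 × 630 = 6236 mm².
F_nw = 0.6 F_EXX = 0.6 × 490 = 294 MPa.
φR_n = 0.75 × 294 × 6236 × 10⁻³ = 1375 kN.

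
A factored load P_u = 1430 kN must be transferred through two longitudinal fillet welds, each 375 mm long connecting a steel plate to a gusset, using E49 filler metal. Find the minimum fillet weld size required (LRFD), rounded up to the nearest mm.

w = 13 mm

E49XX → F_EXX = 490 MPa.
Total weld length L = 750 mm.
Required throat t_e = P_u / (φ × 0.6 F_EXX × L) = 1430 / (0.75 × 0.6 × 490 × 750 × 10⁻³) = 8.647 mm.
Required leg w = t_e / 0.707 = 12.23 mm → use 13 mm.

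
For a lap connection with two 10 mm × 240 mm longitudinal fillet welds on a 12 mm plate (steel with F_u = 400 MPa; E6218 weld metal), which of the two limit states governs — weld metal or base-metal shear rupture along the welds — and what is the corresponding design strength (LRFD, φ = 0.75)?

E62XX → F_EXX = 620 MPa.
t_e = 0.707 × 10 = 7.07 mm; L = 480 mm.
Weld metal: φR_n = 0.75 × 0.6 × 620 × 7.07 × 480 × 10⁻³ = 946.8 kN.
Base metal (shear rupture): φR_n = 0.75 × 0.6 × 400 × 12 × 480 × 10⁻³ = 1037 kN.
Governing: weld metal.

φR_n ≈ 947 kN (weld metal governs)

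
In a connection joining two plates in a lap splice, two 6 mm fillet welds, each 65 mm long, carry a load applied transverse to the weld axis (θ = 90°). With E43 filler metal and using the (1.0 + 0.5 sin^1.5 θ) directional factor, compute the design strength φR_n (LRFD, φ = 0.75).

φR_n ≈ 160 kN

E43XX → F_EXX = 430 MPa.
t_e = 0.707 × 6 = 4.242 mm; A_we = 4.242 × 130 = 551.5 mm².
Directional factor: 1.0 + 0.5 sin^1.5(90°) = 1.5.
F_nw = 0.6 × 430 × 1.5 = 387 MPa.
φR_n = 0.75 × 387 × 551.5 × 10⁻³ = 160.1 kN.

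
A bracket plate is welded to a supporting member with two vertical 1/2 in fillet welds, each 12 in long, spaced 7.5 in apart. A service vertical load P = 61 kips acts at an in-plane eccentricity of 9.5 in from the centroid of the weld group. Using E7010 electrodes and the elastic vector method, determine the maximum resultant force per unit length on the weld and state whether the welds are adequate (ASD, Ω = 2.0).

f_max ≈ 8.19 kip/in; NOT adequate

E70XX → F_EXX = 70 ksi.
Total weld length L_w = 24 in. Treat welds as unit-width lines.
Polar moment about centroid: J = 2[d³/12 + d(b/2)²] = 2[12³/12 + 12×3.75²] = 625.5 in³.
Direct shear f_v = P/L_w = 61 / 24 = 2.542 kip/in (vertical).
Torsion M = P·e = 61 × 9.5 = 579.5 kip·in.
Critical point at (x, y) = (3.75, 6) from centroid. f_tx = M·y/J = 5.559 kip/in; f_ty = M·x/J = 3.474 kip/in.
Resultant f_max = √[f_tx² + (f_v + f_ty)²] = √[5.559² + (2.542 + 3.474)²] = 8.191 kip/in.
Capacity per unit length: r_n/Ω = (1/2.0) × 0.6 × 70 × (0.707 × 0.5) = 7.423 kip/in.
8.191 > 7.423 → NOT adequate.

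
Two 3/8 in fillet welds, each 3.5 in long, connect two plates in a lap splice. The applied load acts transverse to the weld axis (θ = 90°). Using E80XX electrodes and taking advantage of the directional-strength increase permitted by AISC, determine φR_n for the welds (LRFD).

E80XX → F_EXX = 80 ksi.
t_e = 0.707 × 0.375 = 0.2651 in; A_we = 0.2651 × 7 = 1.856 in².
Directional factor: 1.0 + 0.5 sin^1.5(90°) = 1.5.
F_nw = 0.6 × 80 × 1.5 = 72 ksi.
φR_n = 0.75 × 72 × 1.856 = 100.2 kip.

φR_n ≈ 100 kip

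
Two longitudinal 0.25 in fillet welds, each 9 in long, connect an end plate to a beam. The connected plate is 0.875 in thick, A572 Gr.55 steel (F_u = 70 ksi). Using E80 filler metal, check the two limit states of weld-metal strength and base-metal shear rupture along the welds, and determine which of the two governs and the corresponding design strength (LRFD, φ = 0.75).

φR_n ≈ 115 kips (weld metal governs)

E80XX → F_EXX = 80 ksi.
t_e = 0.707 × 0.25 = 0.1767 in; L = 18 in.
Weld metal: φR_n = 0.75 × 0.6 × 80 × 0.1767 × 18 = 114.5 kips.
Base metal (shear rupture): φR_n = 0.75 × 0.6 × 70 × 0.875 × 18 = 496.1 kips.
Governing: weld metal.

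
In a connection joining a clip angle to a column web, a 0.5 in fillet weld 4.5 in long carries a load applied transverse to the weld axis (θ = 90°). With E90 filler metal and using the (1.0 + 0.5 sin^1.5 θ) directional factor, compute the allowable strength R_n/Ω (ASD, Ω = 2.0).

E90XX → F_EXX = 90 ksi.
t_e = 0.707 × 0.5 = 0.3535 in; A_we = 0.3535 × 4.5 = 1.591 in².
Directional factor: 1.0 + 0.5 sin^1.5(90°) = 1.5.
F_nw = 0.6 × 90 × 1.5 = 81 ksi.
R_n/Ω = (81 × 1.591) / 2.0 = 64.43 kip.

R_n/Ω ≈ 64.4 kip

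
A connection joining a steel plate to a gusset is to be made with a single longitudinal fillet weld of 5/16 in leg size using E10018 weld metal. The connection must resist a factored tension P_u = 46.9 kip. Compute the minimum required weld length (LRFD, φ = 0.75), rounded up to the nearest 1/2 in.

E100XX → F_EXX = 100 ksi.
Throat t_e = 0.707 × 0.3125 = 0.2209 in.
φr_n = 0.75 × 0.6 × 100 × 0.2209 = 9.942 kip/in.
L_req = P_u / φr_n = 46.9 / 9.942 = 4.717 in total.
Round up → use L = 5 in.

L = 5 in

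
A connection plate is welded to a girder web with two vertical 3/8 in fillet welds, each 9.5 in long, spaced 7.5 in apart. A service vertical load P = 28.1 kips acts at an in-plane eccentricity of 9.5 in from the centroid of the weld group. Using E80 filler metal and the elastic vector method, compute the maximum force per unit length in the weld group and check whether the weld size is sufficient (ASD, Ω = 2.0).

E80XX → F_EXX = 80 ksi.
Total weld length L_w = 19 in. Treat welds as unit-width lines.
Polar moment about centroid: J = 2[d³/12 + d(b/2)²] = 2[9.5³/12 + 9.5×3.75²] = 410.1 in³.
Direct shear f_v = P/L_w = 28.1 / 19 = 1.479 kip/in (vertical).
Torsion M = P·e = 28.1 × 9.5 = 266.95 kip·in.
Critical point at (x, y) = (3.75, 4.75) from centroid. f_tx = M·y/J = 3.092 kip/in; f_ty = M·x/J = 2.441 kip/in.
Resultant f_max = √[f_tx² + (f_v + f_ty)²] = √[3.092² + (1.479 + 2.441)²] = 4.993 kip/in.
Capacity per unit length: r_n/Ω = (1/2.0) × 0.6 × 80 × (0.707 × 0.375) = 6.363 kip/in.
4.993 ≤ 6.363 → adequate.

f_max ≈ 4.99 kip/in; adequate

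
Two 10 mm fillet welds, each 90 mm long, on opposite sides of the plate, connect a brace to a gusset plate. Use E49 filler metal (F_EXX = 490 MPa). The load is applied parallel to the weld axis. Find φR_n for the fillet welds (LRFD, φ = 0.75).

Effective throat t_e = 0.707 × 10 = 7.07 mm.
Total length L = 180 mm; A_we = 7.07 × 180 = 1273 mm².
F_nw = 0.6 F_EXX = 0.6 × 490 = 294 MPa.
φR_n = 0.75 × 294 × 1273 × 10⁻³ = 280.6 kN.

φR_n ≈ 281 kN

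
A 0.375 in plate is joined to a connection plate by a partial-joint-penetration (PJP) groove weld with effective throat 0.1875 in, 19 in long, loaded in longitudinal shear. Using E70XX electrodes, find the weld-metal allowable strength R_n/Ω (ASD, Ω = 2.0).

E70XX → F_EXX = 70 ksi.
Effective throat (given) t_e = 0.1875 in.
A_we = 0.1875 × 19 = 3.562 in².
F_nw = 0.6 F_EXX = 42 ksi.
R_n/Ω = (42 × 3.562) / 2.0 = 74.81 kips.

R_n/Ω ≈ 74.8 kips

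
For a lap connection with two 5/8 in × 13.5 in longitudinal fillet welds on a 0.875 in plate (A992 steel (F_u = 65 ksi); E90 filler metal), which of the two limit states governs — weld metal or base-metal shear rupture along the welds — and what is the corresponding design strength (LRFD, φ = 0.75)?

φR_n ≈ 483 kip (weld metal governs)

E90XX → F_EXX = 90 ksi.
t_e = 0.707 × 0.625 = 0.4419 in; L = 27 in.
Weld metal: φR_n = 0.75 × 0.6 × 90 × 0.4419 × 27 = 483.2 kip.
Base metal (shear rupture): φR_n = 0.75 × 0.6 × 65 × 0.875 × 27 = 691 kip.
Governing: weld metal.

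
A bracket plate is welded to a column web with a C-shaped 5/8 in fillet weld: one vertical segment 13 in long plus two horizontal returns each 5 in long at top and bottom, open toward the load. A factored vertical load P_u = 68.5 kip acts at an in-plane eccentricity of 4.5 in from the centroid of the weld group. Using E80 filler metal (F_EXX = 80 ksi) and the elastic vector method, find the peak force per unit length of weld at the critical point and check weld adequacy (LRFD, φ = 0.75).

Total weld length L_w = 23 in. Treat welds as unit-width lines.
Centroid: x̄ = 2×5×2.5 / 23 = 1.087 in from the vertical weld.
Polar moment about centroid: J = I_x + I_y = [13³/12 + 2×5×6.5²] + [13×1.087² + 2(5³/12 + 5×1.413²)] = 661.7 in³.
Direct shear f_v = P/L_w = 68.5 / 23 = 2.978 kip/in (vertical).
Torsion M = P·e = 68.5 × 4.5 = 308.25 kip·in.
Critical point at (x, y) = (3.913, 6.5) from centroid. f_tx = M·y/J = 3.028 kip/in; f_ty = M·x/J = 1.823 kip/in.
Resultant f_max = √[f_tx² + (f_v + f_ty)²] = √[3.028² + (2.978 + 1.823)²] = 5.676 kip/in.
Capacity per unit length: φr_n = 0.75 × 0.6 × 80 × (0.707 × 0.625) = 15.91 kip/in.
5.676 ≤ 15.91 → adequate.

f_max ≈ 5.68 kip/in; adequate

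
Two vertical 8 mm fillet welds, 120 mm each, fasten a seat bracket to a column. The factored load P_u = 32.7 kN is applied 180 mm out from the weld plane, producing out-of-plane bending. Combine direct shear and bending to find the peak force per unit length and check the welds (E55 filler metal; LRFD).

f_max ≈ 1230 N/mm; adequate

E55XX → F_EXX = 550 MPa.
L_w = 2 × 120 = 240 mm; section modulus (unit throat) S = 2 × L²/6 = 4800 mm².
Direct shear f_v = P/L_w = 32.7×10³/240 = 136.3 N/mm.
Moment M = P × e = 32.7×10³ × 180 = 5886000 N·mm; bending f_b = M/S = 1226 N/mm.
f_max = √(f_v² + f_b²) = √(136.3² + 1226²) = 1234 N/mm.
φr_n = 0.75 × 0.6 × 550 × (0.707 × 8) = 1400 N/mm → adequate.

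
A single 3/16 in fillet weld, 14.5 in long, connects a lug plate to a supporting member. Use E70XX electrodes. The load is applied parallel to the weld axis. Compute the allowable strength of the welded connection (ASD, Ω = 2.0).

E70XX → F_EXX = 70 ksi.
Effective throat t_e = 0.707 × 0.1875 = 0.1326 in.
Total length L = 14.5 in; A_we = 0.1326 × 14.5 = 1.922 in².
F_nw = 0.6 F_EXX = 0.6 × 70 = 42 ksi.
R_n = 42 × 1.922 = 80.73 kips; R_n/Ω = 80.73/2.0 = 40.37 kips.

R_n/Ω ≈ 40.4 kips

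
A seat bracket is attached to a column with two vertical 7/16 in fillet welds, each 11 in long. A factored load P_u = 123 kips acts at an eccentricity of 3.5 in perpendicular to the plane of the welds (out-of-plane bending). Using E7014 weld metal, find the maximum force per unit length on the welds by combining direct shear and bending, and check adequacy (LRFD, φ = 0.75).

f_max ≈ 12 kip/in; NOT adequate

E70XX → F_EXX = 70 ksi.
L_w = 2 × 11 = 22 in; section modulus (unit throat) S = 2 × L²/6 = 40.33 in².
Direct shear f_v = P/L_w = 123/22 = 5.591 kip/in.
Moment M = P × e = 123 × 3.5 = 430.5 kip·in; bending f_b = M/S = 10.67 kip/in.
f_max = √(f_v² + f_b²) = √(5.591² + 10.67²) = 12.05 kip/in.
φr_n = 0.75 × 0.6 × 70 × (0.707 × 0.4375) = 9.743 kip/in → NOT adequate.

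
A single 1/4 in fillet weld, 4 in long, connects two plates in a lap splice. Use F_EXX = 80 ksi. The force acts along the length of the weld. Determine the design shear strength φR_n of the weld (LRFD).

Effective throat t_e = 0.707 × 0.25 = 0.1767 in.
Total length L = 4 in; A_we = 0.1767 × 4 = 0.707 in².
F_nw = 0.6 F_EXX = 0.6 × 80 = 48 ksi.
φR_n = 0.75 × 48 × 0.707 = 25.45 kip.

φR_n ≈ 25.5 kip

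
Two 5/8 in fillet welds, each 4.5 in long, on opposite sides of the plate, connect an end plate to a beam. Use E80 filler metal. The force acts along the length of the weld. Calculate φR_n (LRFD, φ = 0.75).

φR_n ≈ 143 kips

E80XX → F_EXX = 80 ksi.
Effective throat t_e = 0.707 × 0.625 = 0.4419 in.
Total length L = 9 in; A_we = 0.4419 × 9 = 3.977 in².
F_nw = 0.6 F_EXX = 0.6 × 80 = 48 ksi.
φR_n = 0.75 × 48 × 3.977 = 143.2 kips.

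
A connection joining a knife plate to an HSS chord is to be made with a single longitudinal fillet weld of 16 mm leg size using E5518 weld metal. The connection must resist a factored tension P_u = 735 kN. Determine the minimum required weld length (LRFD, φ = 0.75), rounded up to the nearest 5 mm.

L = 265 mm

E55XX → F_EXX = 550 MPa.
Throat t_e = 0.707 × 16 = 11.31 mm.
φr_n = 0.75 × 0.6 × 550 × 11.31 × 10⁻³ = 2.8 kN/mm.
L_req = P_u / φr_n = 735 / 2.8 = 262.5 mm total.
Round up → use L = 265 mm.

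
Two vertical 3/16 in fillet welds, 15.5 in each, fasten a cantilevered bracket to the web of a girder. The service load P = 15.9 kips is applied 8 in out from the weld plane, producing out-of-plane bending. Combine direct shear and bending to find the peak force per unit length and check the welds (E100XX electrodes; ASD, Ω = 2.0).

E100XX → F_EXX = 100 ksi.
L_w = 2 × 15.5 = 31 in; section modulus (unit throat) S = 2 × L²/6 = 80.08 in².
Direct shear f_v = P/L_w = 15.9/31 = 0.5129 kip/in.
Moment M = P × e = 15.9 × 8 = 127.2 kip·in; bending f_b = M/S = 1.588 kip/in.
f_max = √(f_v² + f_b²) = √(0.5129² + 1.588²) = 1.669 kip/in.
r_n/Ω = (1/2.0) × 0.6 × 100 × (0.707 × 0.1875) = 3.977 kip/in → adequate.

f_max ≈ 1.67 kip/in; adequate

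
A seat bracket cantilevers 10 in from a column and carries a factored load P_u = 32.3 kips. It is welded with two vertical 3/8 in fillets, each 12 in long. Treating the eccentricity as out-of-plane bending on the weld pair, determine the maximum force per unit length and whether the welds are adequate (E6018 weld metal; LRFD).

f_max ≈ 6.86 kip/in; adequate

E60XX → F_EXX = 60 ksi.
L_w = 2 × 12 = 24 in; section modulus (unit throat) S = 2 × L²/6 = 48 in².
Direct shear f_v = P/L_w = 32.3/24 = 1.346 kip/in.
Moment M = P × e = 32.3 × 10 = 323 kip·in; bending f_b = M/S = 6.729 kip/in.
f_max = √(f_v² + f_b²) = √(1.346² + 6.729²) = 6.862 kip/in.
φr_n = 0.75 × 0.6 × 60 × (0.707 × 0.375) = 7.158 kip/in → adequate.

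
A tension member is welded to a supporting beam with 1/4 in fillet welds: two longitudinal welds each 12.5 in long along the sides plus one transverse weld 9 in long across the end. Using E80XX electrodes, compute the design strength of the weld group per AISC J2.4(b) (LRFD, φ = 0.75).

φR_n ≈ 221 kip

E80XX → F_EXX = 80 ksi.
t_e = 0.707 × 0.25 = 0.1767 in.
R_nwl = 0.6 × 80 × 0.1767 × 25 = 212.1 kip (longitudinal, 2 welds).
R_nwt = 0.6 × 80 × 0.1767 × 9 = 76.36 kip (transverse, base value).
(i) R_nwl + R_nwt = 288.5 kip; (ii) 0.85 R_nwl + 1.5 R_nwt = 294.8 kip.
R_n = max = 294.8 kip [governs: (ii)]; φR_n = 221.1 kip.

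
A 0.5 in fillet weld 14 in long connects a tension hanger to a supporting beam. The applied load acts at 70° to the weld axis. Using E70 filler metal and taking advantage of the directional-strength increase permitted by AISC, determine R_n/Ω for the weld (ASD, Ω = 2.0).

E70XX → F_EXX = 70 ksi.
t_e = 0.707 × 0.5 = 0.3535 in; A_we = 0.3535 × 14 = 4.949 in².
Directional factor: 1.0 + 0.5 sin^1.5(70°) = 1.455.
F_nw = 0.6 × 70 × 1.455 = 61.13 ksi.
R_n/Ω = (61.13 × 4.949) / 2.0 = 151.3 kip.

R_n/Ω ≈ 151 kip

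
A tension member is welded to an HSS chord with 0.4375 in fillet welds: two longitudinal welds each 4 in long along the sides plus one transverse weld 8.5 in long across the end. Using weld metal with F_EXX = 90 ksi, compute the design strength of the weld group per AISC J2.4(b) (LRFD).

φR_n ≈ 245 kips

t_e = 0.707 × 0.4375 = 0.3093 in.
R_nwl = 0.6 × 90 × 0.3093 × 8 = 133.6 kips (longitudinal, 2 welds).
R_nwt = 0.6 × 90 × 0.3093 × 8.5 = 142 kips (transverse, base value).
(i) R_nwl + R_nwt = 275.6 kips; (ii) 0.85 R_nwl + 1.5 R_nwt = 326.5 kips.
R_n = max = 326.5 kips [governs: (ii)]; φR_n = 244.9 kips.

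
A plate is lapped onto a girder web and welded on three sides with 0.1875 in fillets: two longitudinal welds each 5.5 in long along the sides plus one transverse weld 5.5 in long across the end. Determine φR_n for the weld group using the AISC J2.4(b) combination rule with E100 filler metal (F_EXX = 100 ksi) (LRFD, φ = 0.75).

t_e = 0.707 × 0.1875 = 0.1326 in.
R_nwl = 0.6 × 100 × 0.1326 × 11 = 87.49 kip (longitudinal, 2 welds).
R_nwt = 0.6 × 100 × 0.1326 × 5.5 = 43.75 kip (transverse, base value).
(i) R_nwl + R_nwt = 131.2 kip; (ii) 0.85 R_nwl + 1.5 R_nwt = 140 kip.
R_n = max = 140 kip [governs: (ii)]; φR_n = 105 kip.

φR_n ≈ 105 kip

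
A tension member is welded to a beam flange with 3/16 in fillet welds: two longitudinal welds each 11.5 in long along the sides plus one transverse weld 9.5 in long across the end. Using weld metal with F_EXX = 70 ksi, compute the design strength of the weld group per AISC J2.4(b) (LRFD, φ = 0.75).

φR_n ≈ 141 kip

t_e = 0.707 × 0.1875 = 0.1326 in.
R_nwl = 0.6 × 70 × 0.1326 × 23 = 128.1 kip (longitudinal, 2 welds).
R_nwt = 0.6 × 70 × 0.1326 × 9.5 = 52.89 kip (transverse, base value).
(i) R_nwl + R_nwt = 180.9 kip; (ii) 0.85 R_nwl + 1.5 R_nwt = 188.2 kip.
R_n = max = 188.2 kip [governs: (ii)]; φR_n = 141.1 kip.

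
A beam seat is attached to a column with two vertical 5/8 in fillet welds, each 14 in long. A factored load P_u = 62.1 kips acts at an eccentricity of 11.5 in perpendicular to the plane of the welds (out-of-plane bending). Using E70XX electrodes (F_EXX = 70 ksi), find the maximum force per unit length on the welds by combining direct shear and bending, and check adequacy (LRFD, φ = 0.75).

L_w = 2 × 14 = 28 in; section modulus (unit throat) S = 2 × L²/6 = 65.33 in².
Direct shear f_v = P/L_w = 62.1/28 = 2.218 kip/in.
Moment M = P × e = 62.1 × 11.5 = 714.15 kip·in; bending f_b = M/S = 10.93 kip/in.
f_max = √(f_v² + f_b²) = √(2.218² + 10.93²) = 11.15 kip/in.
φr_n = 0.75 × 0.6 × 70 × (0.707 × 0.625) = 13.92 kip/in → adequate.

f_max ≈ 11.2 kip/in; adequate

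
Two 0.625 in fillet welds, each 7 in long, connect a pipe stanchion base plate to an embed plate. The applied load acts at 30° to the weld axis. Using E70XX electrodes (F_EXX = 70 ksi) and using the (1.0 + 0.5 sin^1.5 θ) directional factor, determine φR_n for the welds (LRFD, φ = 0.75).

φR_n ≈ 229 kips

t_e = 0.707 × 0.625 = 0.4419 in; A_we = 0.4419 × 14 = 6.186 in².
Directional factor: 1.0 + 0.5 sin^1.5(30°) = 1.177.
F_nw = 0.6 × 70 × 1.177 = 49.42 ksi.
φR_n = 0.75 × 49.42 × 6.186 = 229.3 kips.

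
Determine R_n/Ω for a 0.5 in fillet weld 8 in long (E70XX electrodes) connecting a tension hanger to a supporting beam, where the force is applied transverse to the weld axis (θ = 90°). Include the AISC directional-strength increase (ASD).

R_n/Ω ≈ 89.1 kips

E70XX → F_EXX = 70 ksi.
t_e = 0.707 × 0.5 = 0.3535 in; A_we = 0.3535 × 8 = 2.828 in².
Directional factor: 1.0 + 0.5 sin^1.5(90°) = 1.5.
F_nw = 0.6 × 70 × 1.5 = 63 ksi.
R_n/Ω = (63 × 2.828) / 2.0 = 89.08 kips.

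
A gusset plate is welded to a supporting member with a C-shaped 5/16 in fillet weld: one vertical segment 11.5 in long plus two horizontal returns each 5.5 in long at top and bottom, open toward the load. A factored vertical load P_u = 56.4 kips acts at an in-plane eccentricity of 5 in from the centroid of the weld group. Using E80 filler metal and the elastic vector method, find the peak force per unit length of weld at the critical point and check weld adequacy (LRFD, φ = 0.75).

f_max ≈ 5.43 kip/in; adequate

E80XX → F_EXX = 80 ksi.
Total weld length L_w = 22.5 in. Treat welds as unit-width lines.
Centroid: x̄ = 2×5.5×2.75 / 22.5 = 1.344 in from the vertical weld.
Polar moment about centroid: J = I_x + I_y = [11.5³/12 + 2×5.5×5.75²] + [11.5×1.344² + 2(5.5³/12 + 5.5×1.406²)] = 560.7 in³.
Direct shear f_v = P/L_w = 56.4 / 22.5 = 2.507 kip/in (vertical).
Torsion M = P·e = 56.4 × 5 = 282 kip·in.
Critical point at (x, y) = (4.156, 5.75) from centroid. f_tx = M·y/J = 2.892 kip/in; f_ty = M·x/J = 2.09 kip/in.
Resultant f_max = √[f_tx² + (f_v + f_ty)²] = √[2.892² + (2.507 + 2.09)²] = 5.431 kip/in.
Capacity per unit length: φr_n = 0.75 × 0.6 × 80 × (0.707 × 0.3125) = 7.954 kip/in.
5.431 ≤ 7.954 → adequate.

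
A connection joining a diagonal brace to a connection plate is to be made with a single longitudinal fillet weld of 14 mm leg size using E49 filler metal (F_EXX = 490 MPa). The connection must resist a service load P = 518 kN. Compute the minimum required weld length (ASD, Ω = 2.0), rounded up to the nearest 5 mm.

Throat t_e = 0.707 × 14 = 9.898 mm.
r_n/Ω = (0.6 × 490 × 9.898) / 2.0 = 1455 N/mm = 1.455 kN/mm.
L_req = P / (r_n/Ω) = 518 / 1.455 = 356 mm total.
Round up → use L = 360 mm.

L = 360 mm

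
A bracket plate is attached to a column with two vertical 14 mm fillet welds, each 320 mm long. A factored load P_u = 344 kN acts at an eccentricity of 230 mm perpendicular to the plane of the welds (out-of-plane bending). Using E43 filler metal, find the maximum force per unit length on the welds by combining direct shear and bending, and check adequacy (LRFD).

E43XX → F_EXX = 430 MPa.
L_w = 2 × 320 = 640 mm; section modulus (unit throat) S = 2 × L²/6 = 34130 mm².
Direct shear f_v = P/L_w = 344×10³/640 = 537.5 N/mm.
Moment M = P × e = 344×10³ × 230 = 79120000 N·mm; bending f_b = M/S = 2318 N/mm.
f_max = √(f_v² + f_b²) = √(537.5² + 2318²) = 2379 N/mm.
φr_n = 0.75 × 0.6 × 430 × (0.707 × 14) = 1915 N/mm → NOT adequate.

f_max ≈ 2380 N/mm; NOT adequate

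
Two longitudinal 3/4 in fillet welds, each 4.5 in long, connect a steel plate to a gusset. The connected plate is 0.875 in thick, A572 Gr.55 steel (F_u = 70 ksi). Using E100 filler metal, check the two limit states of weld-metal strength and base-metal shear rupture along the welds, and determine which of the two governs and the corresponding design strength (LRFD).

E100XX → F_EXX = 100 ksi.
t_e = 0.707 × 0.75 = 0.5302 in; L = 9 in.
Weld metal: φR_n = 0.75 × 0.6 × 100 × 0.5302 × 9 = 214.8 kips.
Base metal (shear rupture): φR_n = 0.75 × 0.6 × 70 × 0.875 × 9 = 248.1 kips.
Governing: weld metal.

φR_n ≈ 215 kips (weld metal governs)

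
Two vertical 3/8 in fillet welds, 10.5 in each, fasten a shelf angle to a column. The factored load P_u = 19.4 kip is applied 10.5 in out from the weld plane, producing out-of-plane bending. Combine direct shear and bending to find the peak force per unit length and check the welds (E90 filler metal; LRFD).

f_max ≈ 5.62 kip/in; adequate

E90XX → F_EXX = 90 ksi.
L_w = 2 × 10.5 = 21 in; section modulus (unit throat) S = 2 × L²/6 = 36.75 in².
Direct shear f_v = P/L_w = 19.4/21 = 0.9238 kip/in.
Moment M = P × e = 19.4 × 10.5 = 203.7 kip·in; bending f_b = M/S = 5.543 kip/in.
f_max = √(f_v² + f_b²) = √(0.9238² + 5.543²) = 5.619 kip/in.
φr_n = 0.75 × 0.6 × 90 × (0.707 × 0.375) = 10.74 kip/in → adequate.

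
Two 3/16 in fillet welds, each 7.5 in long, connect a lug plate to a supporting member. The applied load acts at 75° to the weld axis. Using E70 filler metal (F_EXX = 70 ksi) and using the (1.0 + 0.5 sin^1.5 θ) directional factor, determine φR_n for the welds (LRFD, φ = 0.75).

t_e = 0.707 × 0.1875 = 0.1326 in; A_we = 0.1326 × 15 = 1.988 in².
Directional factor: 1.0 + 0.5 sin^1.5(75°) = 1.475.
F_nw = 0.6 × 70 × 1.475 = 61.94 ksi.
φR_n = 0.75 × 61.94 × 1.988 = 92.37 kip.

φR_n ≈ 92.4 kip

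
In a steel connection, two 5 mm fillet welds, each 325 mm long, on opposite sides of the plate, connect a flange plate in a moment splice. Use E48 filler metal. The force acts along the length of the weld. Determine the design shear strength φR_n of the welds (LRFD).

φR_n ≈ 496 kN

E48XX → F_EXX = 480 MPa.
Effective throat t_e = 0.707 × 5 = 3.535 mm.
Total length L = 650 mm; A_we = 3.535 × 650 = 2298 mm².
F_nw = 0.6 F_EXX = 0.6 × 480 = 288 MPa.
φR_n = 0.75 × 288 × 2298 × 10⁻³ = 496.3 kN.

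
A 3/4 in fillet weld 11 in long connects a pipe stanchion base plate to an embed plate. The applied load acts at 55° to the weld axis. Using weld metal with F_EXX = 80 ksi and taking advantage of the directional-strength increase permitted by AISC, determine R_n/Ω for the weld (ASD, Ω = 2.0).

t_e = 0.707 × 0.75 = 0.5302 in; A_we = 0.5302 × 11 = 5.833 in².
Directional factor: 1.0 + 0.5 sin^1.5(55°) = 1.371.
F_nw = 0.6 × 80 × 1.371 = 65.79 ksi.
R_n/Ω = (65.79 × 5.833) / 2.0 = 191.9 kips.

R_n/Ω ≈ 192 kips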